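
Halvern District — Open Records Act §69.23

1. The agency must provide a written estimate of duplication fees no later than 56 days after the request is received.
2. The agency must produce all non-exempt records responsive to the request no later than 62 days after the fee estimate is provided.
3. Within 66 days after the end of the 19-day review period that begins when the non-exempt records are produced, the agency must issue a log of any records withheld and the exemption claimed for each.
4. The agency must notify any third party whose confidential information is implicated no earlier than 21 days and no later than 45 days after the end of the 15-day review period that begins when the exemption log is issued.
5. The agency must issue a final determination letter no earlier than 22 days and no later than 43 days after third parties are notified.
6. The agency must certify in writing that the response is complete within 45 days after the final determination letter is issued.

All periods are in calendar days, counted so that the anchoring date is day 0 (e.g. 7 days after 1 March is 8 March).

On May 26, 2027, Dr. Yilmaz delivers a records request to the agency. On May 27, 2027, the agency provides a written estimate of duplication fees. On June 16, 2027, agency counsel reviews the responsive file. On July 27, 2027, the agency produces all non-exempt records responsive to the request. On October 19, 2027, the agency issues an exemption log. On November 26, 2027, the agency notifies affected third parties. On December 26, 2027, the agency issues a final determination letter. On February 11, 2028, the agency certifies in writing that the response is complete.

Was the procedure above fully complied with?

No

Step 1: 56 days after May 26, 2027 (when the request is received) is July 21, 2027; done May 27, 2027 — timely.
Step 2: 62 days after May 27, 2027 (when the fee estimate is provided) is July 28, 2027; July 27, 2027 is within that limit.
Step 3: 66 days after August 15, 2027 (end of the 19-day review period, which began when the non-exempt records are produced on July 27, 2027) is October 20, 2027; completed October 19, 2027, before the deadline.
Step 4: the window is 21–45 days after November 3, 2027 (end of the 15-day review period, which began when the exemption log is issued on October 19, 2027), so November 24, 2027 through December 18, 2027; done November 26, 2027, which is between those dates.
Step 5: the window is 22–43 days after November 26, 2027 (when third parties are notified), so December 18, 2027 through January 8, 2028; done December 26, 2027, which is between those dates.
Step 6: 45 days after December 26, 2027 (when the final determination letter is issued) is February 9, 2028; February 11, 2028 misses that deadline by 2 days.
The analysis stops there.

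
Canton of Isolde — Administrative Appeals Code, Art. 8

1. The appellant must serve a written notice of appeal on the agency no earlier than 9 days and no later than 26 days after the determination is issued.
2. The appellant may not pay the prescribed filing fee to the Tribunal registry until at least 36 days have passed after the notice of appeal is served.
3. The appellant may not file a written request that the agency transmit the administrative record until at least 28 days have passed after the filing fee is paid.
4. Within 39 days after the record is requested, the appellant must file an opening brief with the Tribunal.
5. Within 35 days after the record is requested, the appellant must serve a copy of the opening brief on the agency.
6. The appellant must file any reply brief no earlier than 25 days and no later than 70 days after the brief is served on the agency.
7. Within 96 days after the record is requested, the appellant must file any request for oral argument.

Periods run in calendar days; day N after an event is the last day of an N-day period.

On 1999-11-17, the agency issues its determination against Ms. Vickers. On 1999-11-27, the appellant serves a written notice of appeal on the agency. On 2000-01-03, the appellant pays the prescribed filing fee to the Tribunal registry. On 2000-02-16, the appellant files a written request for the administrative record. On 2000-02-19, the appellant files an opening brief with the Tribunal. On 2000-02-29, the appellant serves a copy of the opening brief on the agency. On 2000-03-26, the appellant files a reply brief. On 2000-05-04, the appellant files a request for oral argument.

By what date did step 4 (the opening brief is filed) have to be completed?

Step 4 runs from 2000-02-16, when the record is requested. 39 days after 2000-02-16 is 2000-03-26.

2000-03-26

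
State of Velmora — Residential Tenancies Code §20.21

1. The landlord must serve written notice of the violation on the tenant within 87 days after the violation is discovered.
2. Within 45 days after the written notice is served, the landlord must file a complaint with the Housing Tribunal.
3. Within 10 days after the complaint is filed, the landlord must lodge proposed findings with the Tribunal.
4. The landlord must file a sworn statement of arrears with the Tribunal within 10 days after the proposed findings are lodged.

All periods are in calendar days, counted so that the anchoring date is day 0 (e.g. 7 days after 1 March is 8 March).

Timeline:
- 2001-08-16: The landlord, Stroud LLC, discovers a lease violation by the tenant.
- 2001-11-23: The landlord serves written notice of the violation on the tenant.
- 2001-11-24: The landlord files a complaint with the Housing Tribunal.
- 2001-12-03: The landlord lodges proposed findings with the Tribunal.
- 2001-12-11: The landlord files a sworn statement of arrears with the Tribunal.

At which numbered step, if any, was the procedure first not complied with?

Step 1

Step 1 — counting 87 days from 2001-08-16 (when the violation is discovered) gives a deadline of 2001-11-11; done 2001-11-23 — 12 days late.
That is the first point of non-compliance.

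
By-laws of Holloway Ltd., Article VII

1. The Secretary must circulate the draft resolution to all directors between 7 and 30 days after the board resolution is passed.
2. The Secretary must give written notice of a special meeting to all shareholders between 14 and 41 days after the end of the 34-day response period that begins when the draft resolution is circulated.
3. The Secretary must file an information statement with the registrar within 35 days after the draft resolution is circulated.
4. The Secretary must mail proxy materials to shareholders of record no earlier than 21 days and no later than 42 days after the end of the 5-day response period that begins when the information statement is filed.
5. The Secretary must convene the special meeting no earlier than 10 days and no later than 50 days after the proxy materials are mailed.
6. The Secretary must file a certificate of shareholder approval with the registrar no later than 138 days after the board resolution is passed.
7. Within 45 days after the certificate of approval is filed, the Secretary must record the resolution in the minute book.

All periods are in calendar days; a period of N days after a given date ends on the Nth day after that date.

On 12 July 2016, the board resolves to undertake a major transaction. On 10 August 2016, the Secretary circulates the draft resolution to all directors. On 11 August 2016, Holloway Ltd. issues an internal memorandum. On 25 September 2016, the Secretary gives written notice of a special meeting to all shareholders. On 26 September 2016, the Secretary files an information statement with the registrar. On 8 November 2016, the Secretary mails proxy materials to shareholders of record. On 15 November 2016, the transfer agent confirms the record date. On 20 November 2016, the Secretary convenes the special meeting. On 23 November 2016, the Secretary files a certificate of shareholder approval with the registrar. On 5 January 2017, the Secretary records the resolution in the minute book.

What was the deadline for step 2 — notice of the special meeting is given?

The draft resolution is circulated on 10 August 2016; the 34-day response period therefore ends 13 September 2016, and step 2 runs from that date. The window is 14–41 days after 13 September 2016; it closes on 24 October 2016.

24 October 2016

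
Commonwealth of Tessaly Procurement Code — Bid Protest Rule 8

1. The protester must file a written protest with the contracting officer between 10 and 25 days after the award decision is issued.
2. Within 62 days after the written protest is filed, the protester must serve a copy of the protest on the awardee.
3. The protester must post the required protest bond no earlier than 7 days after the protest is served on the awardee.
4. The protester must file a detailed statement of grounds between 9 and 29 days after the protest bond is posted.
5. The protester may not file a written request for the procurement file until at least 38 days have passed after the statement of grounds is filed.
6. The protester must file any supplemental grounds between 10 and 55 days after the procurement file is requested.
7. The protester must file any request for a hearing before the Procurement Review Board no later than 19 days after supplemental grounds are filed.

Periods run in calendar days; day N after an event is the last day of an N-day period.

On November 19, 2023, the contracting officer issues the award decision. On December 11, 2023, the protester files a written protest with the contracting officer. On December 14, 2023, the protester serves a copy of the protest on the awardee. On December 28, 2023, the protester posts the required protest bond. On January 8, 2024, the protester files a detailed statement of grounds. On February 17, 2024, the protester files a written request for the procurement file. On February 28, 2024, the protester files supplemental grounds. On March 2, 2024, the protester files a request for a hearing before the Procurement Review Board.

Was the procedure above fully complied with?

Step 1 — 10 and 25 days from November 19, 2023 (when the award decision is issued) are November 29, 2023 and December 14, 2023 respectively; December 11, 2023 falls inside that range.
Step 2 — counting 62 days from December 11, 2023 (when the written protest is filed) gives a deadline of February 11, 2024; December 14, 2023 is within that limit.
Step 3 — must wait 7 days from December 14, 2023 (when the protest is served on the awardee), so not before December 21, 2023; done December 28, 2023, after the minimum wait.
Step 4 — 9 and 29 days from December 28, 2023 (when the protest bond is posted) are January 6, 2024 and January 26, 2024 respectively; January 8, 2024 falls inside that range.
Step 5 — must wait 38 days from January 8, 2024 (when the statement of grounds is filed), so not before February 15, 2024; February 17, 2024 is on or after that date.
Step 6 — 10 and 55 days from February 17, 2024 (when the procurement file is requested) are February 27, 2024 and April 12, 2024 respectively; February 28, 2024 falls inside that range.
Step 7 — counting 19 days from February 28, 2024 (when supplemental grounds are filed) gives a deadline of March 18, 2024; March 2, 2024 is within that limit.

Yes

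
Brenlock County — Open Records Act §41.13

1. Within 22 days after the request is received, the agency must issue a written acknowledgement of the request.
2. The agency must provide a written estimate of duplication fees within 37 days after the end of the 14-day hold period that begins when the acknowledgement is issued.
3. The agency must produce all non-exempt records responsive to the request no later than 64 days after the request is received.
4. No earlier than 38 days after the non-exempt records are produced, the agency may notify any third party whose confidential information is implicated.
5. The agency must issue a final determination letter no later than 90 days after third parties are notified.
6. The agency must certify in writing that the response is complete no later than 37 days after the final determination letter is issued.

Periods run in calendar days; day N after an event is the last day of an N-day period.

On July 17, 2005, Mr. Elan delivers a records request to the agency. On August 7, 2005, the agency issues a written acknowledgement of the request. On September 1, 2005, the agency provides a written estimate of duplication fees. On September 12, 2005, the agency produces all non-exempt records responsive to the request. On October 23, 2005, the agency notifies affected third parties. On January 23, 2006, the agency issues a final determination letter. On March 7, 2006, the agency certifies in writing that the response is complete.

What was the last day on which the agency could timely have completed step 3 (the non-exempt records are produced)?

September 19, 2005

Step 3 runs from July 17, 2005, when the request is received. 64 days after July 17, 2005 is September 19, 2005.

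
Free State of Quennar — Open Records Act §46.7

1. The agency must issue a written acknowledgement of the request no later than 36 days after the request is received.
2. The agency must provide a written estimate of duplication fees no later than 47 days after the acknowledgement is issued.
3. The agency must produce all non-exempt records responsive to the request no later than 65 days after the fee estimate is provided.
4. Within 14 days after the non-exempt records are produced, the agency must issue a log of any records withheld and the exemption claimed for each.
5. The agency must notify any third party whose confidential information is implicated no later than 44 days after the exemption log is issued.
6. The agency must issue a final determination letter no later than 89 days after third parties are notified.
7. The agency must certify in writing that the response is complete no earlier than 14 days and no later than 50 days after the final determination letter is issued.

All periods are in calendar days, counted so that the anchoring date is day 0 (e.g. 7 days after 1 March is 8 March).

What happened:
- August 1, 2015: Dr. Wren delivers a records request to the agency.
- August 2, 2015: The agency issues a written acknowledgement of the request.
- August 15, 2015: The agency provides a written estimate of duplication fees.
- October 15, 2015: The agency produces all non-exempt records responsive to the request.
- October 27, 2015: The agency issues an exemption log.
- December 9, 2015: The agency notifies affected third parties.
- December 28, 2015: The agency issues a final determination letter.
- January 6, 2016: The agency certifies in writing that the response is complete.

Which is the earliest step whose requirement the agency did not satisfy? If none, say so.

Step 7

(1) due by August 1, 2015 + 36 days = September 6, 2015; completed August 2, 2015, before the deadline.
(2) due by August 2, 2015 + 47 days = September 18, 2015; August 15, 2015 is within that limit.
(3) due by August 15, 2015 + 65 days = October 19, 2015; completed October 15, 2015, before the deadline.
(4) due by October 15, 2015 + 14 days = October 29, 2015; done October 27, 2015 — timely.
(5) due by October 27, 2015 + 44 days = December 10, 2015; completed December 9, 2015, before the deadline.
(6) due by December 9, 2015 + 89 days = March 7, 2016; done December 28, 2015 — timely.
(7) the permitted window runs from December 28, 2015 + 14 = January 11, 2016 to December 28, 2015 + 50 = February 16, 2016; done January 6, 2016 — 5 days before the window opened.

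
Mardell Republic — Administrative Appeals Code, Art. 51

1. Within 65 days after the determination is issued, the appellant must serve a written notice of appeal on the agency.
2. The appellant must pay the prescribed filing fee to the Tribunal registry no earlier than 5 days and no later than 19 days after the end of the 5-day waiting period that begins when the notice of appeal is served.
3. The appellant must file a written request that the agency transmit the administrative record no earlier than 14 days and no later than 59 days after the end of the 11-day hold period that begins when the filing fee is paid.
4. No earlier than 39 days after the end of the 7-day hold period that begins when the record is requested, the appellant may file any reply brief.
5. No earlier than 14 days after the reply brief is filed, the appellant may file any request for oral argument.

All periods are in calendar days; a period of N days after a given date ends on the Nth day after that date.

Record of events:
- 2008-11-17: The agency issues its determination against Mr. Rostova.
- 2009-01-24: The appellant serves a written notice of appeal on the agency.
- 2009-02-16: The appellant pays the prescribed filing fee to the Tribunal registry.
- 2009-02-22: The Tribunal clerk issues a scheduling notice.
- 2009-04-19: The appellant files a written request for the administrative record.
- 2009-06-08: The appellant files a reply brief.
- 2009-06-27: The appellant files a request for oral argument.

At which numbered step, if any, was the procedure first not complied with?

(1) due by 2008-11-17 + 65 days = 2009-01-21; done 2009-01-24 — 3 days late.
The analysis stops there.

Step 1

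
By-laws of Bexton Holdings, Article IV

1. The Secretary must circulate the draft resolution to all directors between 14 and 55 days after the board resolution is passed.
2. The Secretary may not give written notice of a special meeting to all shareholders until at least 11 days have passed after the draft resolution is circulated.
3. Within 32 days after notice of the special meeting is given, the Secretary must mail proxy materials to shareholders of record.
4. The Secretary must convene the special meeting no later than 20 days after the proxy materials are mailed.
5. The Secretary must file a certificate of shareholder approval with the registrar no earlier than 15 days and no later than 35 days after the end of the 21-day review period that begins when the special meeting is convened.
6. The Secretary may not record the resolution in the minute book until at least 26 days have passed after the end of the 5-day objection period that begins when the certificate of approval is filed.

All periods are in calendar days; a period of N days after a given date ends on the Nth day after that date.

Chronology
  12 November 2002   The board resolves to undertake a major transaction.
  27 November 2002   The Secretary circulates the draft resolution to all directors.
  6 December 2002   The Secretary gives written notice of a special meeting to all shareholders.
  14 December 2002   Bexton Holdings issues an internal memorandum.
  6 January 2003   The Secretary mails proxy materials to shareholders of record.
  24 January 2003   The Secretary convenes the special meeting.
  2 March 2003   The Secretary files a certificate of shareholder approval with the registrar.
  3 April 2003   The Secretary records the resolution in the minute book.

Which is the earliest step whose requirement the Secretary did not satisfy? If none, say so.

Step 2

Step 1: the window is 14–55 days after 12 November 2002 (when the board resolution is passed), so 26 November 2002 through 6 January 2003; 27 November 2002 falls inside that range.
Step 2: the earliest permitted date is 11 days after 27 November 2002 (when the draft resolution is circulated), i.e. 8 December 2002; done 6 December 2002 — 2 days too early.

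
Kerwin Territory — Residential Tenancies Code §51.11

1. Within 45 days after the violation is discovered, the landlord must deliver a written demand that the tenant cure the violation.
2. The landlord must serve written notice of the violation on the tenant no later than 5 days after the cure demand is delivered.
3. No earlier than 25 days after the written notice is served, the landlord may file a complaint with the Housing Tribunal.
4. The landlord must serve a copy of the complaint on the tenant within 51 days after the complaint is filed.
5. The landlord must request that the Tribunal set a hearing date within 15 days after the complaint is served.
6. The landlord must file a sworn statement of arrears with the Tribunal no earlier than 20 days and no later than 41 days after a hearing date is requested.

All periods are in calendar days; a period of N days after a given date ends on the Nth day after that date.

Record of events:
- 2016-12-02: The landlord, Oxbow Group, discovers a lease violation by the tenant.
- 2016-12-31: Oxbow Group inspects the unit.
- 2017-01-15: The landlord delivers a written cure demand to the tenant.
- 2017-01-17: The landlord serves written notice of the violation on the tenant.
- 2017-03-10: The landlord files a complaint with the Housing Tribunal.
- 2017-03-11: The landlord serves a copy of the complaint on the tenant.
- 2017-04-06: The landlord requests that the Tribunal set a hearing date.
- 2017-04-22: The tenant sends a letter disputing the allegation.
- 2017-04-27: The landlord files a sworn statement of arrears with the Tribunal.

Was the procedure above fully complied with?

No

(1) due by 2016-12-02 + 45 days = 2017-01-16; done 2017-01-15 — timely.
(2) due by 2017-01-15 + 5 days = 2017-01-20; done 2017-01-17 — timely.
(3) permitted from 2017-01-17 + 25 days = 2017-02-11 onward; 2017-03-10 is on or after that date.
(4) due by 2017-03-10 + 51 days = 2017-04-30; 2017-03-11 is within that limit.
(5) due by 2017-03-11 + 15 days = 2017-03-26; not done until 2017-04-06, 11 days after the deadline.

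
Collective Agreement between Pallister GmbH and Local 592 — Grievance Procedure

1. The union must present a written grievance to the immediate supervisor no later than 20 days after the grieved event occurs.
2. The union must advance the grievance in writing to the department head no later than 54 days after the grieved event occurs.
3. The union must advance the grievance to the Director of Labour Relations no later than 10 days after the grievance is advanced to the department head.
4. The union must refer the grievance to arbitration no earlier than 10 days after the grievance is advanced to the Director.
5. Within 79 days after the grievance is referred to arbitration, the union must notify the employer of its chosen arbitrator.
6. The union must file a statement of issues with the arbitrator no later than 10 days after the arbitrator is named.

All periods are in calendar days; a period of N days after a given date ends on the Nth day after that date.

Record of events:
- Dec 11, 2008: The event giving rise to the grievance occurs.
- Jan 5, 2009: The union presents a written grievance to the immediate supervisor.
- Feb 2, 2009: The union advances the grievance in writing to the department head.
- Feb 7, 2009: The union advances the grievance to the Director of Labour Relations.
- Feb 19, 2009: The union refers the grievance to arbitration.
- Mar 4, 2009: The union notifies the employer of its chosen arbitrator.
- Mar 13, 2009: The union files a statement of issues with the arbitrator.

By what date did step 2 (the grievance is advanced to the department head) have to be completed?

Step 2 runs from Dec 11, 2008, when the grieved event occurs. 54 days after Dec 11, 2008 is Feb 3, 2009.

Feb 3, 2009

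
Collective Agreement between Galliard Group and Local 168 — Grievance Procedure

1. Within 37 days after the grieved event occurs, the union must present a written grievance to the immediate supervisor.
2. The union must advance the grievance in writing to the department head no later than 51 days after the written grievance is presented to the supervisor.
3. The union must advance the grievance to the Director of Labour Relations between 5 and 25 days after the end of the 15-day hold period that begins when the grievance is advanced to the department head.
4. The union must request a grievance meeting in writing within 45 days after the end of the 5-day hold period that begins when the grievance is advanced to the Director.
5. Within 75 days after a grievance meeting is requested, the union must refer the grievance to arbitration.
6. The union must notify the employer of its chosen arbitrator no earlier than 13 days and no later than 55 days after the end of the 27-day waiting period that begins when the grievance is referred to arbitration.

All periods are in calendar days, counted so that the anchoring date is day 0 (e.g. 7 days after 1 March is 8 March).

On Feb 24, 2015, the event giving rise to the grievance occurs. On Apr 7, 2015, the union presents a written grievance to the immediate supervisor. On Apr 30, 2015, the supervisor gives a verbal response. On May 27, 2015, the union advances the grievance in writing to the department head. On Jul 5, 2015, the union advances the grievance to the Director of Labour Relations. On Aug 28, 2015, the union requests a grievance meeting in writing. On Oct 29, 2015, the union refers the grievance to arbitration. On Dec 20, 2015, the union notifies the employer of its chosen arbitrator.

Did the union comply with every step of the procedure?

No

(1) due by Feb 24, 2015 + 37 days = Apr 2, 2015; not done until Apr 7, 2015, 5 days after the deadline.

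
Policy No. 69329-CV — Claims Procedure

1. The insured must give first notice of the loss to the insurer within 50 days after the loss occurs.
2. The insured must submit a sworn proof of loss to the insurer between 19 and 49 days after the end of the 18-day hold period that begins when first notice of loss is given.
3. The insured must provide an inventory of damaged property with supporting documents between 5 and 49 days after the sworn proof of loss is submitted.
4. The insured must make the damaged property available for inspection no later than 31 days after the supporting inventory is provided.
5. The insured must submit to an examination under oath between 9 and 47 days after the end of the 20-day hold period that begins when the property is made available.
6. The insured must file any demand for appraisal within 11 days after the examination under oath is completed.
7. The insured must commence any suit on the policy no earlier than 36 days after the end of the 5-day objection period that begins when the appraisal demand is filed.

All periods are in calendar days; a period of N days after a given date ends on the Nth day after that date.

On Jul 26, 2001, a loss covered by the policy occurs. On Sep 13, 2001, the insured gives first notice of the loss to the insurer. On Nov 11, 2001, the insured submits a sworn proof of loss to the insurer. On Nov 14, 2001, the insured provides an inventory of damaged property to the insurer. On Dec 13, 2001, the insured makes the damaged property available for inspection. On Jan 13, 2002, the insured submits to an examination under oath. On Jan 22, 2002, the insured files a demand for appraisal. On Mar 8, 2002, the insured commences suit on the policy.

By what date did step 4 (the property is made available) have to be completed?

Dec 15, 2001

Step 4 runs from Nov 14, 2001, when the supporting inventory is provided. 31 days after Nov 14, 2001 is Dec 15, 2001.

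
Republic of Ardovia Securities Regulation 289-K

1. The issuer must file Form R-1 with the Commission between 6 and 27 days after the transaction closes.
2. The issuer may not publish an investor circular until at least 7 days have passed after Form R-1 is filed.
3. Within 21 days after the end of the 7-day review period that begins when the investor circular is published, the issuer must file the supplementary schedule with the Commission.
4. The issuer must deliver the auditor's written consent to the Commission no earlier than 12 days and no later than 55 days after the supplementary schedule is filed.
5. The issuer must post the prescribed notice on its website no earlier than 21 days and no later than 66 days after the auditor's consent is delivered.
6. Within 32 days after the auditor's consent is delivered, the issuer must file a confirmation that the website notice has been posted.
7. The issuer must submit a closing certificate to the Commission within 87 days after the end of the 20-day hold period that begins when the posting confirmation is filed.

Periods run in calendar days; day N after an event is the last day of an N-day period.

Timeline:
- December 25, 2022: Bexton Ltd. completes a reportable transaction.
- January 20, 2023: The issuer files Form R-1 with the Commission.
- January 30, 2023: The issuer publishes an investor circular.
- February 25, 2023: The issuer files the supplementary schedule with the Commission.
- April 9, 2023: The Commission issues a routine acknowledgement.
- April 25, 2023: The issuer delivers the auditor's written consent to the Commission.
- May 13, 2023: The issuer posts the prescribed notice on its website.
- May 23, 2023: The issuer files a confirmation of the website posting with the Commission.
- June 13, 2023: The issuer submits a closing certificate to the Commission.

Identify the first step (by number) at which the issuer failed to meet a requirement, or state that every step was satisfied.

Step 4

(1) the permitted window runs from December 25, 2022 + 6 = December 31, 2022 to December 25, 2022 + 27 = January 21, 2023; January 20, 2023 falls inside that range.
(2) permitted from January 20, 2023 + 7 days = January 27, 2023 onward; done January 30, 2023 — permitted.
(3) due by February 6, 2023 + 21 days = February 27, 2023; completed February 25, 2023, before the deadline.
(4) the permitted window runs from February 25, 2023 + 12 = March 9, 2023 to February 25, 2023 + 55 = April 21, 2023; done April 25, 2023 — 4 days after the window closed.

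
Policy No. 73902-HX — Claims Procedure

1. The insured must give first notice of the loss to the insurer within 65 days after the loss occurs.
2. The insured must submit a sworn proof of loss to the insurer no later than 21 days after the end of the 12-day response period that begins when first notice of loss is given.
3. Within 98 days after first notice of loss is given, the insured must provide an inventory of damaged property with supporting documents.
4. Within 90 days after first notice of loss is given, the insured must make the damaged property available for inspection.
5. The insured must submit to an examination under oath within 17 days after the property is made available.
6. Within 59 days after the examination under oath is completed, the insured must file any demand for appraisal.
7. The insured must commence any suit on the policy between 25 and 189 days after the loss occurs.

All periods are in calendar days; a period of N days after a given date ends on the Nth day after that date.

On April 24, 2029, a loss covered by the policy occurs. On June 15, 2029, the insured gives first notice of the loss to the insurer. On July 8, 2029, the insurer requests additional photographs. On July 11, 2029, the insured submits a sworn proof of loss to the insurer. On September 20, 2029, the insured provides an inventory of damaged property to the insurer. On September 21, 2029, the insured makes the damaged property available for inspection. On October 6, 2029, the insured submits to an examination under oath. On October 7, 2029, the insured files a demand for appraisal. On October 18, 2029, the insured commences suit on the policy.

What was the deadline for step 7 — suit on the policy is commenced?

October 30, 2029

Step 7 runs from April 24, 2029, when the loss occurs. The window is 25–189 days after April 24, 2029; it closes on October 30, 2029.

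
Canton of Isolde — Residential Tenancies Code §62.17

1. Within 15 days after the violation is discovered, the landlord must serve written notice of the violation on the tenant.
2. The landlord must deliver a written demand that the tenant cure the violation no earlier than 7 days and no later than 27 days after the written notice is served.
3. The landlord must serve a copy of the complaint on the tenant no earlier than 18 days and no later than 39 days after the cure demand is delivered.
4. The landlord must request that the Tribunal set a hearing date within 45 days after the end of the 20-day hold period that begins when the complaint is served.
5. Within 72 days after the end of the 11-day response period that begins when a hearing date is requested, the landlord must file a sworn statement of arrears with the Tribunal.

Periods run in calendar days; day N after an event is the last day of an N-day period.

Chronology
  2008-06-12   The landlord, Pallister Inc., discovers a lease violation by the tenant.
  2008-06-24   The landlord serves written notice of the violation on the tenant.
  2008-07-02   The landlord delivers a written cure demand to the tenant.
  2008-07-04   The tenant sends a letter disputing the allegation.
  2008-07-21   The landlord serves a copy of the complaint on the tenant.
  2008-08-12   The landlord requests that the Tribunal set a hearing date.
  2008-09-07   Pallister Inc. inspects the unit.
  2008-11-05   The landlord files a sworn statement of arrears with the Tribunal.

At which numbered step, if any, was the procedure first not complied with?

Step 1: 15 days after 2008-06-12 (when the violation is discovered) is 2008-06-27; completed 2008-06-24, before the deadline.
Step 2: the window is 7–27 days after 2008-06-24 (when the written notice is served), so 2008-07-01 through 2008-07-21; done 2008-07-02 — within the window.
Step 3: the window is 18–39 days after 2008-07-02 (when the cure demand is delivered), so 2008-07-20 through 2008-08-10; done 2008-07-21 — within the window.
Step 4: 45 days after 2008-08-10 (end of the 20-day hold period, which began when the complaint is served on 2008-07-21) is 2008-09-24; completed 2008-08-12, before the deadline.
Step 5: 72 days after 2008-08-23 (end of the 11-day response period, which began when a hearing date is requested on 2008-08-12) is 2008-11-03; done 2008-11-05 — 2 days late.
The procedure was therefore not followed at step 5.

Step 5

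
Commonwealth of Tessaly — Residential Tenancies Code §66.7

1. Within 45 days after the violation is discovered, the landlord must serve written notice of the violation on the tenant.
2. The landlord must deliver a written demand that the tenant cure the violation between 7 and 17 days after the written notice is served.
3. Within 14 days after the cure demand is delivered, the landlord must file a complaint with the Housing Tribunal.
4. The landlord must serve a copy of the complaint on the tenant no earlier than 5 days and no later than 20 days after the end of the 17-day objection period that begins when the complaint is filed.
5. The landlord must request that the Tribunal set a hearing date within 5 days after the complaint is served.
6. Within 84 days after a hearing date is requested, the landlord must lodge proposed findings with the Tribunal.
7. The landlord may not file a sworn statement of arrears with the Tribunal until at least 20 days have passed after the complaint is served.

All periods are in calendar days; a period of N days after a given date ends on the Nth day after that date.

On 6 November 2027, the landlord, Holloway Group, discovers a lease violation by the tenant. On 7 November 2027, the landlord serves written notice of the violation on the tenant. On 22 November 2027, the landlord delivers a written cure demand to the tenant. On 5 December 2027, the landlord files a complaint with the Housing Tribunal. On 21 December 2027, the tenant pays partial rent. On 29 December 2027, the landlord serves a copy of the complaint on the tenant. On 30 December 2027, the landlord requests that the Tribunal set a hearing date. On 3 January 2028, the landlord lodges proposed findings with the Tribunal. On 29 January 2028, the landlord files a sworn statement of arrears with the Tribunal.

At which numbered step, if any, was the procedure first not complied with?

None — every step was satisfied

Step 1: 45 days after 6 November 2027 (when the violation is discovered) is 21 December 2027; done 7 November 2027 — timely.
Step 2: the window is 7–17 days after 7 November 2027 (when the written notice is served), so 14 November 2027 through 24 November 2027; done 22 November 2027 — within the window.
Step 3: 14 days after 22 November 2027 (when the cure demand is delivered) is 6 December 2027; done 5 December 2027 — timely.
Step 4: the window is 5–20 days after 22 December 2027 (end of the 17-day objection period, which began when the complaint is filed on 5 December 2027), so 27 December 2027 through 11 January 2028; 29 December 2027 falls inside that range.
Step 5: 5 days after 29 December 2027 (when the complaint is served) is 3 January 2028; completed 30 December 2027, before the deadline.
Step 6: 84 days after 30 December 2027 (when a hearing date is requested) is 23 March 2028; completed 3 January 2028, before the deadline.
Step 7: the earliest permitted date is 20 days after 29 December 2027 (when the complaint is served), i.e. 18 January 2028; 29 January 2028 is on or after that date.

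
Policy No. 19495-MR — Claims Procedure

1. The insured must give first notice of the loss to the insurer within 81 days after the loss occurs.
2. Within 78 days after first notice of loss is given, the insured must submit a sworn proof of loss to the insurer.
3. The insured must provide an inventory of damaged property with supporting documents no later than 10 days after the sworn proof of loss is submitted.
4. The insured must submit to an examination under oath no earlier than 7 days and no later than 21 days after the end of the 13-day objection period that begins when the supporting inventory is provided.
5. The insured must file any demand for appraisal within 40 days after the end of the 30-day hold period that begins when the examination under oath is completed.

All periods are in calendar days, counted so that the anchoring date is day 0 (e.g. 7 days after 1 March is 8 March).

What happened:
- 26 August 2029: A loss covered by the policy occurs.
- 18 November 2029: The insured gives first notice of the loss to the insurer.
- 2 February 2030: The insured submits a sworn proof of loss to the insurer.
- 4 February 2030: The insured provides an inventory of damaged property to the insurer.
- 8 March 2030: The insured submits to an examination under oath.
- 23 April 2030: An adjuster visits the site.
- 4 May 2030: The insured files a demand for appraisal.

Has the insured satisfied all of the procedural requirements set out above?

Step 1: 81 days after 26 August 2029 (when the loss occurs) is 15 November 2029; done 18 November 2029 — 3 days late.

No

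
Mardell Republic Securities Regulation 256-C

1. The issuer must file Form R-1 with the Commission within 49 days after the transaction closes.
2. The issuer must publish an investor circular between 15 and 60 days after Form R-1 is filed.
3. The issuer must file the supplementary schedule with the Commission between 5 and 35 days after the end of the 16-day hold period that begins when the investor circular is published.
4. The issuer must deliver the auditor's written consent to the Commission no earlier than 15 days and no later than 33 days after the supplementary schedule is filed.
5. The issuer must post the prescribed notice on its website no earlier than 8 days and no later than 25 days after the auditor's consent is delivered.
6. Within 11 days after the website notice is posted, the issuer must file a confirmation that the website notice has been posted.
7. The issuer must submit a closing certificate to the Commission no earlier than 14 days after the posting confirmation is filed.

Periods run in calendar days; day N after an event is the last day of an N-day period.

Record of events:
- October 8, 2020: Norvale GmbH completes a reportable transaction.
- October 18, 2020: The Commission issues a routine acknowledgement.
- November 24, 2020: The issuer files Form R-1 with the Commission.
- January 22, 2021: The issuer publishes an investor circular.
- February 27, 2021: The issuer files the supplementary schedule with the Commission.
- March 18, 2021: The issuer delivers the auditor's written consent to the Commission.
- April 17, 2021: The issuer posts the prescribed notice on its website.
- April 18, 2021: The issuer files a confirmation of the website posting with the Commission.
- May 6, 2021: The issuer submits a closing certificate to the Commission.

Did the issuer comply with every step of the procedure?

No

(1) due by October 8, 2020 + 49 days = November 26, 2020; done November 24, 2020 — timely.
(2) the permitted window runs from November 24, 2020 + 15 = December 9, 2020 to November 24, 2020 + 60 = January 23, 2021; January 22, 2021 falls inside that range.
(3) the permitted window runs from February 7, 2021 + 5 = February 12, 2021 to February 7, 2021 + 35 = March 14, 2021; done February 27, 2021 — within the window.
(4) the permitted window runs from February 27, 2021 + 15 = March 14, 2021 to February 27, 2021 + 33 = April 1, 2021; done March 18, 2021, which is between those dates.
(5) the permitted window runs from March 18, 2021 + 8 = March 26, 2021 to March 18, 2021 + 25 = April 12, 2021; done April 17, 2021 — 5 days after the window closed.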